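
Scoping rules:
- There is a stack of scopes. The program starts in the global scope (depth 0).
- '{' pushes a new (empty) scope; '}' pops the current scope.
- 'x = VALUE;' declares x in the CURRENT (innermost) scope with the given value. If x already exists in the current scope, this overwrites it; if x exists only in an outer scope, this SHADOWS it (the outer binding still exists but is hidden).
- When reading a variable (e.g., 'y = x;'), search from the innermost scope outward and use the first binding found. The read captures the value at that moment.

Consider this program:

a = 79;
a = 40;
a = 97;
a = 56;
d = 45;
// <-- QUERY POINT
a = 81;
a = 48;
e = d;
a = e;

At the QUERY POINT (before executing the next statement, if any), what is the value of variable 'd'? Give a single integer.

Step 1: declare a=79 at depth 0
Step 2: declare a=40 at depth 0
Step 3: declare a=97 at depth 0
Step 4: declare a=56 at depth 0
Step 5: declare d=45 at depth 0
Visible at query point: a=56 d=45

Answer: 45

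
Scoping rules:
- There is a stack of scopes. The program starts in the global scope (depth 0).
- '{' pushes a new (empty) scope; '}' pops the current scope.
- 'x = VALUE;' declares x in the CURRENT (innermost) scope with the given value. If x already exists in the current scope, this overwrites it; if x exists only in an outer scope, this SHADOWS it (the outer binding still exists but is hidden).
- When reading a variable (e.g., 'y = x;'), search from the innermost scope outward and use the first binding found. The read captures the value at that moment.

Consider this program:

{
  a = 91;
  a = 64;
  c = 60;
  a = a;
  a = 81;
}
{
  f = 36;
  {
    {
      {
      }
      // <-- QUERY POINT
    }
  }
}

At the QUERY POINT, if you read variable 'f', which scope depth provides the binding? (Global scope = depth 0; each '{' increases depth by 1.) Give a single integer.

Answer: 1

Derivation:
Step 1: enter scope (depth=1)
Step 2: declare a=91 at depth 1
Step 3: declare a=64 at depth 1
Step 4: declare c=60 at depth 1
Step 5: declare a=(read a)=64 at depth 1
Step 6: declare a=81 at depth 1
Step 7: exit scope (depth=0)
Step 8: enter scope (depth=1)
Step 9: declare f=36 at depth 1
Step 10: enter scope (depth=2)
Step 11: enter scope (depth=3)
Step 12: enter scope (depth=4)
Step 13: exit scope (depth=3)
Visible at query point: f=36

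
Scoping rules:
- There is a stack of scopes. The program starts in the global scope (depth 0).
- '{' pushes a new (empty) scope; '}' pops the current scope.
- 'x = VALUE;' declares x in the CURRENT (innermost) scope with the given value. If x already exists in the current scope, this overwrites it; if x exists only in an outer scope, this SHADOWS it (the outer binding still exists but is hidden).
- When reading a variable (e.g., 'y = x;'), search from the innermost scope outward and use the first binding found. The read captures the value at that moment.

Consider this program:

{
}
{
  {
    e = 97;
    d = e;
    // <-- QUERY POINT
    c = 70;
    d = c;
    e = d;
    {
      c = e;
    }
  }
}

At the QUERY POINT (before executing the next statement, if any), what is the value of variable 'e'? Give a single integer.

Step 1: enter scope (depth=1)
Step 2: exit scope (depth=0)
Step 3: enter scope (depth=1)
Step 4: enter scope (depth=2)
Step 5: declare e=97 at depth 2
Step 6: declare d=(read e)=97 at depth 2
Visible at query point: d=97 e=97

Answer: 97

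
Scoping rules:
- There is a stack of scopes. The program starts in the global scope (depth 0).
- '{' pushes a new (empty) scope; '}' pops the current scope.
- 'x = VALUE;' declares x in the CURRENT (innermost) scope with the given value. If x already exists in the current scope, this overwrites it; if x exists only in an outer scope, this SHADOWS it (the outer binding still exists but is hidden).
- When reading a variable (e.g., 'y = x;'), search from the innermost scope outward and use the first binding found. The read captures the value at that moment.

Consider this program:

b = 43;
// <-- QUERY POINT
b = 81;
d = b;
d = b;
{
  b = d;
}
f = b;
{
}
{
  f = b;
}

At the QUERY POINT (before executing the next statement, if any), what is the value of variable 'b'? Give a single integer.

Step 1: declare b=43 at depth 0
Visible at query point: b=43

Answer: 43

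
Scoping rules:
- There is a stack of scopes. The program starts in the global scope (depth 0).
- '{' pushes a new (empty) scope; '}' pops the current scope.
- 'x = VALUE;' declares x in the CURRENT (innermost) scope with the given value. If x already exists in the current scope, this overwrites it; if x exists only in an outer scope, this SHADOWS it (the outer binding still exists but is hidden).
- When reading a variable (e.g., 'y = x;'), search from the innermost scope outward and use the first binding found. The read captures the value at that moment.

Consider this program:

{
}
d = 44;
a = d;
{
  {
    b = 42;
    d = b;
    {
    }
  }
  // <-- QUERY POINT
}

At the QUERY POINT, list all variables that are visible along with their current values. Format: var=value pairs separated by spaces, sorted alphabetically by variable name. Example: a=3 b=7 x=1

Answer: a=44 d=44

Derivation:
Step 1: enter scope (depth=1)
Step 2: exit scope (depth=0)
Step 3: declare d=44 at depth 0
Step 4: declare a=(read d)=44 at depth 0
Step 5: enter scope (depth=1)
Step 6: enter scope (depth=2)
Step 7: declare b=42 at depth 2
Step 8: declare d=(read b)=42 at depth 2
Step 9: enter scope (depth=3)
Step 10: exit scope (depth=2)
Step 11: exit scope (depth=1)
Visible at query point: a=44 d=44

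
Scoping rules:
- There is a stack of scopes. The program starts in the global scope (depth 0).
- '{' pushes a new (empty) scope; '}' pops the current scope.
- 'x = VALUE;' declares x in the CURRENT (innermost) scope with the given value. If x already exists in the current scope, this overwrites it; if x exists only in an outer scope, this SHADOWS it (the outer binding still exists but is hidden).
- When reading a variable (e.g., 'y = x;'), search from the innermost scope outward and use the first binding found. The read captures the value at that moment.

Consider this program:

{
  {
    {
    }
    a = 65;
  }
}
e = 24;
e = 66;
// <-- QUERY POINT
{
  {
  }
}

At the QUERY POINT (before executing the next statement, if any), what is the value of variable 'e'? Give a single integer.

Answer: 66

Derivation:
Step 1: enter scope (depth=1)
Step 2: enter scope (depth=2)
Step 3: enter scope (depth=3)
Step 4: exit scope (depth=2)
Step 5: declare a=65 at depth 2
Step 6: exit scope (depth=1)
Step 7: exit scope (depth=0)
Step 8: declare e=24 at depth 0
Step 9: declare e=66 at depth 0
Visible at query point: e=66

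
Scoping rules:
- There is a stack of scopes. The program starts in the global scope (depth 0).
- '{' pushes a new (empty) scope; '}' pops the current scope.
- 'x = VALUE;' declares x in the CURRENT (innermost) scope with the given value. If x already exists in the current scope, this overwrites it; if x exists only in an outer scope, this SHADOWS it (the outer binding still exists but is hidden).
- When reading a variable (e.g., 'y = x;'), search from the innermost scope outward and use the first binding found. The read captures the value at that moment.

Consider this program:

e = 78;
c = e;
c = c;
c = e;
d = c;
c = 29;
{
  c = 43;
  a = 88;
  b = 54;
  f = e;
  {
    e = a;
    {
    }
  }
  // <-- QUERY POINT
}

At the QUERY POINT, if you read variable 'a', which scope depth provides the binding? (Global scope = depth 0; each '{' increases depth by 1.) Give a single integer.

Answer: 1

Derivation:
Step 1: declare e=78 at depth 0
Step 2: declare c=(read e)=78 at depth 0
Step 3: declare c=(read c)=78 at depth 0
Step 4: declare c=(read e)=78 at depth 0
Step 5: declare d=(read c)=78 at depth 0
Step 6: declare c=29 at depth 0
Step 7: enter scope (depth=1)
Step 8: declare c=43 at depth 1
Step 9: declare a=88 at depth 1
Step 10: declare b=54 at depth 1
Step 11: declare f=(read e)=78 at depth 1
Step 12: enter scope (depth=2)
Step 13: declare e=(read a)=88 at depth 2
Step 14: enter scope (depth=3)
Step 15: exit scope (depth=2)
Step 16: exit scope (depth=1)
Visible at query point: a=88 b=54 c=43 d=78 e=78 f=78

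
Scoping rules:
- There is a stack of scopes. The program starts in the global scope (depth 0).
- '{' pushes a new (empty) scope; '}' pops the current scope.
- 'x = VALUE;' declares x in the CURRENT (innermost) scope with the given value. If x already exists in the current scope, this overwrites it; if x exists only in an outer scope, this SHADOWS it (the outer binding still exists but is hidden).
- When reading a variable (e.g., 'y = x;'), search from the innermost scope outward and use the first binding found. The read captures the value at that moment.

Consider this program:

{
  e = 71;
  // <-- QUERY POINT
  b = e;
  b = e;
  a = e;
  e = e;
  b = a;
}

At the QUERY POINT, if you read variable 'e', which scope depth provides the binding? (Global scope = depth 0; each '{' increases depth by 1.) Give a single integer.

Answer: 1

Derivation:
Step 1: enter scope (depth=1)
Step 2: declare e=71 at depth 1
Visible at query point: e=71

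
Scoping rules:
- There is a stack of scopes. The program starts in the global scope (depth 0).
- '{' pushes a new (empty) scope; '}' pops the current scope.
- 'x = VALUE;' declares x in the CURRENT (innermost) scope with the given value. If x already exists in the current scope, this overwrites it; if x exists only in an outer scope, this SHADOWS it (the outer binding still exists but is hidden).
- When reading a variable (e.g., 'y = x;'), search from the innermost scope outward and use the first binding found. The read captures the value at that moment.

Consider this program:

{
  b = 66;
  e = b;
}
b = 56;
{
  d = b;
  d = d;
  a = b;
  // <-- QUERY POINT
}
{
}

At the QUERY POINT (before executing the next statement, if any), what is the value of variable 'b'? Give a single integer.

Step 1: enter scope (depth=1)
Step 2: declare b=66 at depth 1
Step 3: declare e=(read b)=66 at depth 1
Step 4: exit scope (depth=0)
Step 5: declare b=56 at depth 0
Step 6: enter scope (depth=1)
Step 7: declare d=(read b)=56 at depth 1
Step 8: declare d=(read d)=56 at depth 1
Step 9: declare a=(read b)=56 at depth 1
Visible at query point: a=56 b=56 d=56

Answer: 56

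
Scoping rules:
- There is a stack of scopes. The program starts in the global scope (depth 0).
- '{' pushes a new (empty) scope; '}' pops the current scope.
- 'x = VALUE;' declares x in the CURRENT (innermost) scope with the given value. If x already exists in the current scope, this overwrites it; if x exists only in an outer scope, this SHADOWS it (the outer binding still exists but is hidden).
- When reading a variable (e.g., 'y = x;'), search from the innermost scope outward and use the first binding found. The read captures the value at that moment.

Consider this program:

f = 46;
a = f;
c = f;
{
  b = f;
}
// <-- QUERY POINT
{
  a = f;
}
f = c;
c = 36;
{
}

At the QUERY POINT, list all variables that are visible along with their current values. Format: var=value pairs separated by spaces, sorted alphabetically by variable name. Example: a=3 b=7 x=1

Answer: a=46 c=46 f=46

Derivation:
Step 1: declare f=46 at depth 0
Step 2: declare a=(read f)=46 at depth 0
Step 3: declare c=(read f)=46 at depth 0
Step 4: enter scope (depth=1)
Step 5: declare b=(read f)=46 at depth 1
Step 6: exit scope (depth=0)
Visible at query point: a=46 c=46 f=46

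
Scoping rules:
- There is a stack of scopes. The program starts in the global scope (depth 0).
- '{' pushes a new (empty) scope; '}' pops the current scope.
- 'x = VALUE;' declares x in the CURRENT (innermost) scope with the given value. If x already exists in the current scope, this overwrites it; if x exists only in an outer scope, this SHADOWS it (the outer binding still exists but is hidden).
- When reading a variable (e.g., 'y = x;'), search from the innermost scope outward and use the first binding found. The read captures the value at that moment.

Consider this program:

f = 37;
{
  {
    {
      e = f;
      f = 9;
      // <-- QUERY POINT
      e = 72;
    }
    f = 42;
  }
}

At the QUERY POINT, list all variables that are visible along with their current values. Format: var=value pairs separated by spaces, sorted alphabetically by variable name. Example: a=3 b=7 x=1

Answer: e=37 f=9

Derivation:
Step 1: declare f=37 at depth 0
Step 2: enter scope (depth=1)
Step 3: enter scope (depth=2)
Step 4: enter scope (depth=3)
Step 5: declare e=(read f)=37 at depth 3
Step 6: declare f=9 at depth 3
Visible at query point: e=37 f=9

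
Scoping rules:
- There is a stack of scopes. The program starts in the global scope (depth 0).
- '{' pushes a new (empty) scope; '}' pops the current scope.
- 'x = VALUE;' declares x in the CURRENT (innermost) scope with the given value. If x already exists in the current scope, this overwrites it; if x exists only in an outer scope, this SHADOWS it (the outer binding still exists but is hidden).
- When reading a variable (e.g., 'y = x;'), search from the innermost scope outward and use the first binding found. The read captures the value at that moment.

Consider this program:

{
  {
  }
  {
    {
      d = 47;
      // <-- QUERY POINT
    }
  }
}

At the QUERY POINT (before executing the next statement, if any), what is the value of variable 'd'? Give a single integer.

Answer: 47

Derivation:
Step 1: enter scope (depth=1)
Step 2: enter scope (depth=2)
Step 3: exit scope (depth=1)
Step 4: enter scope (depth=2)
Step 5: enter scope (depth=3)
Step 6: declare d=47 at depth 3
Visible at query point: d=47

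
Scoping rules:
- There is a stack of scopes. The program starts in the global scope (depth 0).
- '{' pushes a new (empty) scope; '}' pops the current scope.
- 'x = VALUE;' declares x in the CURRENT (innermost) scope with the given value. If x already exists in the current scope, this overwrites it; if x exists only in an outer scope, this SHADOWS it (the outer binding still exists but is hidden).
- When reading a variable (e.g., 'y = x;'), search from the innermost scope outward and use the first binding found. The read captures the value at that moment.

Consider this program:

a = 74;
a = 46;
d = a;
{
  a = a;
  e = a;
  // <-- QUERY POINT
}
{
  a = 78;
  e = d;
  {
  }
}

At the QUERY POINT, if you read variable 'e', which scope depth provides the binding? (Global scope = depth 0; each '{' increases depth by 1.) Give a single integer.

Answer: 1

Derivation:
Step 1: declare a=74 at depth 0
Step 2: declare a=46 at depth 0
Step 3: declare d=(read a)=46 at depth 0
Step 4: enter scope (depth=1)
Step 5: declare a=(read a)=46 at depth 1
Step 6: declare e=(read a)=46 at depth 1
Visible at query point: a=46 d=46 e=46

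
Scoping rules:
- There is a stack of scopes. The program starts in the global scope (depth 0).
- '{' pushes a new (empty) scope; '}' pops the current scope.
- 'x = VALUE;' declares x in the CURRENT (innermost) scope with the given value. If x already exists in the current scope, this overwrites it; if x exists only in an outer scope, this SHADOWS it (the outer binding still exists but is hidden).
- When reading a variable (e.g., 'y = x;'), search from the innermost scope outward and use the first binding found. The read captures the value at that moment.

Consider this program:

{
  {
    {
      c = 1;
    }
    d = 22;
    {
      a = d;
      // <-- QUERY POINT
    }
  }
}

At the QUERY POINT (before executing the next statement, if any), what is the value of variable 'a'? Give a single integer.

Answer: 22

Derivation:
Step 1: enter scope (depth=1)
Step 2: enter scope (depth=2)
Step 3: enter scope (depth=3)
Step 4: declare c=1 at depth 3
Step 5: exit scope (depth=2)
Step 6: declare d=22 at depth 2
Step 7: enter scope (depth=3)
Step 8: declare a=(read d)=22 at depth 3
Visible at query point: a=22 d=22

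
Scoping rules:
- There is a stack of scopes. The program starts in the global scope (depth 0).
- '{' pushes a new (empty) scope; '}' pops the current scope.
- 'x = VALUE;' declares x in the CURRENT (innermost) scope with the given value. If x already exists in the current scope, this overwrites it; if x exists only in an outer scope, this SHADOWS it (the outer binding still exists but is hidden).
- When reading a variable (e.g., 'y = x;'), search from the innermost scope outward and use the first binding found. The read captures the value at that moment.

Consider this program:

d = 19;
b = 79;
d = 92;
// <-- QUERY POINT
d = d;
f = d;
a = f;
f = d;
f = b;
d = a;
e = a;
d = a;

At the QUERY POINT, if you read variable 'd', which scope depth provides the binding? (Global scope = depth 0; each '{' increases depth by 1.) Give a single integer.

Answer: 0

Derivation:
Step 1: declare d=19 at depth 0
Step 2: declare b=79 at depth 0
Step 3: declare d=92 at depth 0
Visible at query point: b=79 d=92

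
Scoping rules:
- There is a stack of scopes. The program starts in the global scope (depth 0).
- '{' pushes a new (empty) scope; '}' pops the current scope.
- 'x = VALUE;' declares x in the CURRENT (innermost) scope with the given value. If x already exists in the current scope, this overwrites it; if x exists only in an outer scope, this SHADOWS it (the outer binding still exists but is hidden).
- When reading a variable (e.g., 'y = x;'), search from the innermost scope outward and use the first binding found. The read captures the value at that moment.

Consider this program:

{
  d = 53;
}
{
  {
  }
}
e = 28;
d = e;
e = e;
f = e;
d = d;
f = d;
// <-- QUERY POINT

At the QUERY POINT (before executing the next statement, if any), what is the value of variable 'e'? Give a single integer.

Answer: 28

Derivation:
Step 1: enter scope (depth=1)
Step 2: declare d=53 at depth 1
Step 3: exit scope (depth=0)
Step 4: enter scope (depth=1)
Step 5: enter scope (depth=2)
Step 6: exit scope (depth=1)
Step 7: exit scope (depth=0)
Step 8: declare e=28 at depth 0
Step 9: declare d=(read e)=28 at depth 0
Step 10: declare e=(read e)=28 at depth 0
Step 11: declare f=(read e)=28 at depth 0
Step 12: declare d=(read d)=28 at depth 0
Step 13: declare f=(read d)=28 at depth 0
Visible at query point: d=28 e=28 f=28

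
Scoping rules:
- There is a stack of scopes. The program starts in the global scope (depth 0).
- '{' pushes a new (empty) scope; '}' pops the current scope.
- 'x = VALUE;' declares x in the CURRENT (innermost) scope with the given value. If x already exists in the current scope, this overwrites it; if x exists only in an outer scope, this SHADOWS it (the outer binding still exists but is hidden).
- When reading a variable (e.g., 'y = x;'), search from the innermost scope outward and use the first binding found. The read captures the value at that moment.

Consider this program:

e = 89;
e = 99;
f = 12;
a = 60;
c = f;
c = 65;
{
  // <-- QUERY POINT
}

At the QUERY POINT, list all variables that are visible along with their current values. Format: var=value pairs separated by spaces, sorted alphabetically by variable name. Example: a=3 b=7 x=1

Answer: a=60 c=65 e=99 f=12

Derivation:
Step 1: declare e=89 at depth 0
Step 2: declare e=99 at depth 0
Step 3: declare f=12 at depth 0
Step 4: declare a=60 at depth 0
Step 5: declare c=(read f)=12 at depth 0
Step 6: declare c=65 at depth 0
Step 7: enter scope (depth=1)
Visible at query point: a=60 c=65 e=99 f=12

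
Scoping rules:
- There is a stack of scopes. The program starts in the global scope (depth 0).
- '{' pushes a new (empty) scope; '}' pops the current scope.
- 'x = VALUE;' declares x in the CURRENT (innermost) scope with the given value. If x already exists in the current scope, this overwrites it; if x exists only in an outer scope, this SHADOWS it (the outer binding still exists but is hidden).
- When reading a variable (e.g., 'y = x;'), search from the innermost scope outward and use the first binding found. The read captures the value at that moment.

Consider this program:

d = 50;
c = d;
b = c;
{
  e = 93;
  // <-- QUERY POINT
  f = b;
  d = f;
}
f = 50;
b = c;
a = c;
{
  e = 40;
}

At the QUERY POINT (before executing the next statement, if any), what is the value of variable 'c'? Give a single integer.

Answer: 50

Derivation:
Step 1: declare d=50 at depth 0
Step 2: declare c=(read d)=50 at depth 0
Step 3: declare b=(read c)=50 at depth 0
Step 4: enter scope (depth=1)
Step 5: declare e=93 at depth 1
Visible at query point: b=50 c=50 d=50 e=93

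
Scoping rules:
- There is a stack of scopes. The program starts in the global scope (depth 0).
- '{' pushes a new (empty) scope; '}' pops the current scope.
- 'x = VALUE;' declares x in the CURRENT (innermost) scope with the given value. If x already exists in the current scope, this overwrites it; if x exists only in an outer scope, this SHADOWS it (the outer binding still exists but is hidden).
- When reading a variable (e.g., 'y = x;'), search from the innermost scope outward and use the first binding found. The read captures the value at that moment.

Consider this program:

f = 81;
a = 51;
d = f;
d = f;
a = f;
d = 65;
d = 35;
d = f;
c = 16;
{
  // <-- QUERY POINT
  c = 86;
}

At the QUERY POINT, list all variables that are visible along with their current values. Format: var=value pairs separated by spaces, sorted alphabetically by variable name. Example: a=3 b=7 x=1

Answer: a=81 c=16 d=81 f=81

Derivation:
Step 1: declare f=81 at depth 0
Step 2: declare a=51 at depth 0
Step 3: declare d=(read f)=81 at depth 0
Step 4: declare d=(read f)=81 at depth 0
Step 5: declare a=(read f)=81 at depth 0
Step 6: declare d=65 at depth 0
Step 7: declare d=35 at depth 0
Step 8: declare d=(read f)=81 at depth 0
Step 9: declare c=16 at depth 0
Step 10: enter scope (depth=1)
Visible at query point: a=81 c=16 d=81 f=81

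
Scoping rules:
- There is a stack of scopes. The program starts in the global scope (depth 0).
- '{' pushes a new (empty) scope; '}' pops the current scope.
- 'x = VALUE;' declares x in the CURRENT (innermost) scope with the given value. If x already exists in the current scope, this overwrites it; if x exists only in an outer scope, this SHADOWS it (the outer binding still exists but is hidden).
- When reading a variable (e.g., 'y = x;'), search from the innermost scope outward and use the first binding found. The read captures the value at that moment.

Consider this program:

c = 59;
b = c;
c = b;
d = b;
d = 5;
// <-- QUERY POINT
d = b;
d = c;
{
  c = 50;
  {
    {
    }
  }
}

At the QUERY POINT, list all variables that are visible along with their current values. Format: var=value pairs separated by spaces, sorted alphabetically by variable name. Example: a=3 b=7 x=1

Step 1: declare c=59 at depth 0
Step 2: declare b=(read c)=59 at depth 0
Step 3: declare c=(read b)=59 at depth 0
Step 4: declare d=(read b)=59 at depth 0
Step 5: declare d=5 at depth 0
Visible at query point: b=59 c=59 d=5

Answer: b=59 c=59 d=5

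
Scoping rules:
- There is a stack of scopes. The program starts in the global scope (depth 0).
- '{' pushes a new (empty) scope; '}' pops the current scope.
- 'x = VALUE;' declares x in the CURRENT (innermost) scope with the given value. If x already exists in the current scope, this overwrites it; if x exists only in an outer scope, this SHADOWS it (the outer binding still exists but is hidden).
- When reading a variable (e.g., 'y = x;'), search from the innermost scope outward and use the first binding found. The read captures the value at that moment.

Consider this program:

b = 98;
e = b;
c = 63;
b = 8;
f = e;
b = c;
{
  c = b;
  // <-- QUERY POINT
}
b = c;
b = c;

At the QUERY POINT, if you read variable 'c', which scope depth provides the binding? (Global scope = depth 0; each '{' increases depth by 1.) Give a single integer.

Step 1: declare b=98 at depth 0
Step 2: declare e=(read b)=98 at depth 0
Step 3: declare c=63 at depth 0
Step 4: declare b=8 at depth 0
Step 5: declare f=(read e)=98 at depth 0
Step 6: declare b=(read c)=63 at depth 0
Step 7: enter scope (depth=1)
Step 8: declare c=(read b)=63 at depth 1
Visible at query point: b=63 c=63 e=98 f=98

Answer: 1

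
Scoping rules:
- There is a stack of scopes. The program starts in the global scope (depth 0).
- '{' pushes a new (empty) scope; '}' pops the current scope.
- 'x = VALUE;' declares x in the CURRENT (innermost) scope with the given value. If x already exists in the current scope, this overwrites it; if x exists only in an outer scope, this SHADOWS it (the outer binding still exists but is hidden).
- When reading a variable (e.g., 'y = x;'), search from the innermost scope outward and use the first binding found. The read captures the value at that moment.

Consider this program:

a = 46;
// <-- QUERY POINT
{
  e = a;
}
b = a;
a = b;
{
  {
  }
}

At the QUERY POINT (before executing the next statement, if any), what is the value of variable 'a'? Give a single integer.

Answer: 46

Derivation:
Step 1: declare a=46 at depth 0
Visible at query point: a=46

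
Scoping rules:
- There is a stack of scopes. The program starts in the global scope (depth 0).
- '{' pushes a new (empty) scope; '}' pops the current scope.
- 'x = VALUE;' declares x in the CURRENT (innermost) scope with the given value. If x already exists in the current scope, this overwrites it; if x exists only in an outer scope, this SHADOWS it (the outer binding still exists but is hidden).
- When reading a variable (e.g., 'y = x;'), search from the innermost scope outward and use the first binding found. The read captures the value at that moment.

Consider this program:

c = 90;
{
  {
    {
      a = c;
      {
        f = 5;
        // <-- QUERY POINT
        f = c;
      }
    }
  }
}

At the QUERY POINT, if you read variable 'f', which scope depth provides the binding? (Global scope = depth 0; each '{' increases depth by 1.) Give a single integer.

Step 1: declare c=90 at depth 0
Step 2: enter scope (depth=1)
Step 3: enter scope (depth=2)
Step 4: enter scope (depth=3)
Step 5: declare a=(read c)=90 at depth 3
Step 6: enter scope (depth=4)
Step 7: declare f=5 at depth 4
Visible at query point: a=90 c=90 f=5

Answer: 4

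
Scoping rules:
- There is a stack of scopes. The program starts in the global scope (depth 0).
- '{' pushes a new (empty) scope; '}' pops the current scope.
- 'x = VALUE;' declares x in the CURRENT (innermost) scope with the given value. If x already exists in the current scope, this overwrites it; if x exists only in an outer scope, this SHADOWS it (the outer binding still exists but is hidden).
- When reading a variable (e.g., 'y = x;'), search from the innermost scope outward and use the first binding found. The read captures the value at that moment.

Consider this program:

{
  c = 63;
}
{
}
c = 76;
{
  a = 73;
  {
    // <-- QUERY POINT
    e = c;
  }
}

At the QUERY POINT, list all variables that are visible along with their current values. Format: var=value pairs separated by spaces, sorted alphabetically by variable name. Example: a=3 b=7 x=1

Answer: a=73 c=76

Derivation:
Step 1: enter scope (depth=1)
Step 2: declare c=63 at depth 1
Step 3: exit scope (depth=0)
Step 4: enter scope (depth=1)
Step 5: exit scope (depth=0)
Step 6: declare c=76 at depth 0
Step 7: enter scope (depth=1)
Step 8: declare a=73 at depth 1
Step 9: enter scope (depth=2)
Visible at query point: a=73 c=76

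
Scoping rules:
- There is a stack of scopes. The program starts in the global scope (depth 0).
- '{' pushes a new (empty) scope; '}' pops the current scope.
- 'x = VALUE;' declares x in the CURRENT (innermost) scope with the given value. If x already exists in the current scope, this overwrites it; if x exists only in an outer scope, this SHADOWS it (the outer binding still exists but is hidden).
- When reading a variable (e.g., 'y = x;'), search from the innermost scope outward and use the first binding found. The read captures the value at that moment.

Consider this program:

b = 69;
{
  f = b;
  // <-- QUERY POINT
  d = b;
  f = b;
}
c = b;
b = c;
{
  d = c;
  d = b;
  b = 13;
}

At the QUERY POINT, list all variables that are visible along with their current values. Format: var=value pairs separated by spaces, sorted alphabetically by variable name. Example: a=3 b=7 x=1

Step 1: declare b=69 at depth 0
Step 2: enter scope (depth=1)
Step 3: declare f=(read b)=69 at depth 1
Visible at query point: b=69 f=69

Answer: b=69 f=69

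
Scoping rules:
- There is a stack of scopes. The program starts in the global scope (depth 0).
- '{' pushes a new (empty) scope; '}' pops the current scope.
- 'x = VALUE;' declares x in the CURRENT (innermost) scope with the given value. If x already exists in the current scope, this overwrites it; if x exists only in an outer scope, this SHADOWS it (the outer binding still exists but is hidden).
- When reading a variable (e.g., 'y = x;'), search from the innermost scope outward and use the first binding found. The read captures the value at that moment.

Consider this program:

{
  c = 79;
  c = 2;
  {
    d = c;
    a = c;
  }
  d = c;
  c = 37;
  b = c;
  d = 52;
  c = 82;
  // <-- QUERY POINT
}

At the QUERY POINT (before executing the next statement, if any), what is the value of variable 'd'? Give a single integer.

Step 1: enter scope (depth=1)
Step 2: declare c=79 at depth 1
Step 3: declare c=2 at depth 1
Step 4: enter scope (depth=2)
Step 5: declare d=(read c)=2 at depth 2
Step 6: declare a=(read c)=2 at depth 2
Step 7: exit scope (depth=1)
Step 8: declare d=(read c)=2 at depth 1
Step 9: declare c=37 at depth 1
Step 10: declare b=(read c)=37 at depth 1
Step 11: declare d=52 at depth 1
Step 12: declare c=82 at depth 1
Visible at query point: b=37 c=82 d=52

Answer: 52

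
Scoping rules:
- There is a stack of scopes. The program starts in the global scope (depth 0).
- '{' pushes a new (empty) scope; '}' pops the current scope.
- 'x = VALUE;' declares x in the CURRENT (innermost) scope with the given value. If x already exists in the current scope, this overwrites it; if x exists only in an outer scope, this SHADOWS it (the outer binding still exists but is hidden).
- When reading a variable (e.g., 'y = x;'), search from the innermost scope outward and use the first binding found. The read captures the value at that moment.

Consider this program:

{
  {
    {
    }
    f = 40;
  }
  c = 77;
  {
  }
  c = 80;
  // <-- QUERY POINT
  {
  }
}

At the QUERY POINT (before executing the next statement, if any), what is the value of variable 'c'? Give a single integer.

Answer: 80

Derivation:
Step 1: enter scope (depth=1)
Step 2: enter scope (depth=2)
Step 3: enter scope (depth=3)
Step 4: exit scope (depth=2)
Step 5: declare f=40 at depth 2
Step 6: exit scope (depth=1)
Step 7: declare c=77 at depth 1
Step 8: enter scope (depth=2)
Step 9: exit scope (depth=1)
Step 10: declare c=80 at depth 1
Visible at query point: c=80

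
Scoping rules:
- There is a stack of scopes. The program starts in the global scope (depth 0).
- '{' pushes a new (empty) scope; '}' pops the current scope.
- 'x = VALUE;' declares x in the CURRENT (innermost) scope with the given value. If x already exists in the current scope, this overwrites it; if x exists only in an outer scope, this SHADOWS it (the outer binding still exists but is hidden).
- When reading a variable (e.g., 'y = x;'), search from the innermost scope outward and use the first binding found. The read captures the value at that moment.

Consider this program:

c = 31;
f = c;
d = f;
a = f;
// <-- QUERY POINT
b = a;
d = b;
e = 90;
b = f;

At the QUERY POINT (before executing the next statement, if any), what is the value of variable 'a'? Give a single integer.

Step 1: declare c=31 at depth 0
Step 2: declare f=(read c)=31 at depth 0
Step 3: declare d=(read f)=31 at depth 0
Step 4: declare a=(read f)=31 at depth 0
Visible at query point: a=31 c=31 d=31 f=31

Answer: 31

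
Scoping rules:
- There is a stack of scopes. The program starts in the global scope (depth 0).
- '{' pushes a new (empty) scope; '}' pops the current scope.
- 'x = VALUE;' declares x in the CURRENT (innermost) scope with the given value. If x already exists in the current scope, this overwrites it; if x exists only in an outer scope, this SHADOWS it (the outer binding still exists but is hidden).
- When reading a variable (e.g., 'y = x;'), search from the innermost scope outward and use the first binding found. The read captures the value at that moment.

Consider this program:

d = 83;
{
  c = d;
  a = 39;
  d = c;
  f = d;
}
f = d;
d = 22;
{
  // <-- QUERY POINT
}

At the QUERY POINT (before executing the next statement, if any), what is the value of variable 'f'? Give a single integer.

Step 1: declare d=83 at depth 0
Step 2: enter scope (depth=1)
Step 3: declare c=(read d)=83 at depth 1
Step 4: declare a=39 at depth 1
Step 5: declare d=(read c)=83 at depth 1
Step 6: declare f=(read d)=83 at depth 1
Step 7: exit scope (depth=0)
Step 8: declare f=(read d)=83 at depth 0
Step 9: declare d=22 at depth 0
Step 10: enter scope (depth=1)
Visible at query point: d=22 f=83

Answer: 83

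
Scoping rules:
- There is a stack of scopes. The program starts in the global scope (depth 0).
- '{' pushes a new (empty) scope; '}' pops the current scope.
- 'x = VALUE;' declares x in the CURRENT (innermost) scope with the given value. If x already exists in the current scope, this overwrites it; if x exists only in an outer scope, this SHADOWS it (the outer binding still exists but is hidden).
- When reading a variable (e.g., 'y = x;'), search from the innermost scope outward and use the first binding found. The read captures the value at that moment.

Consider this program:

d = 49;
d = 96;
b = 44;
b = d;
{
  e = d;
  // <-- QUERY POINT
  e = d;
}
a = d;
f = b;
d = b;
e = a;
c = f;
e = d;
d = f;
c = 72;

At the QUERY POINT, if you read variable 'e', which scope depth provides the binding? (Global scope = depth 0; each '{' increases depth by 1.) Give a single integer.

Answer: 1

Derivation:
Step 1: declare d=49 at depth 0
Step 2: declare d=96 at depth 0
Step 3: declare b=44 at depth 0
Step 4: declare b=(read d)=96 at depth 0
Step 5: enter scope (depth=1)
Step 6: declare e=(read d)=96 at depth 1
Visible at query point: b=96 d=96 e=96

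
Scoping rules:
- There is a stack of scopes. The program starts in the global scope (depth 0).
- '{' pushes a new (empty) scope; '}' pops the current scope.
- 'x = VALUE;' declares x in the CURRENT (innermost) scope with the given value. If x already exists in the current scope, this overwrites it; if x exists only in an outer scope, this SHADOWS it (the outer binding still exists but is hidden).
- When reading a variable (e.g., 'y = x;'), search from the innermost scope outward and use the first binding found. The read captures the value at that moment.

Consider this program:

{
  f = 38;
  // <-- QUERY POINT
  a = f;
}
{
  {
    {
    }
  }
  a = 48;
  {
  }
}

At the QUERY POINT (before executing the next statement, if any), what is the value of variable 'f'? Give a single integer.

Step 1: enter scope (depth=1)
Step 2: declare f=38 at depth 1
Visible at query point: f=38

Answer: 38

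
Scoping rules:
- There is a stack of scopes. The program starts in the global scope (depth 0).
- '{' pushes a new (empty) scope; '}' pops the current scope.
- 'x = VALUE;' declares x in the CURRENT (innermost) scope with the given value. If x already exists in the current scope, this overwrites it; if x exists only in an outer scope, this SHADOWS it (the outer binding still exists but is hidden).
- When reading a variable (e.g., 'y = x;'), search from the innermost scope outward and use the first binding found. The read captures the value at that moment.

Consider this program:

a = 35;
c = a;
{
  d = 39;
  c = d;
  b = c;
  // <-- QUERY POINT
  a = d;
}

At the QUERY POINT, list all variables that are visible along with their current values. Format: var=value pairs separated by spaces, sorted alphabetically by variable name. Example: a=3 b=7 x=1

Step 1: declare a=35 at depth 0
Step 2: declare c=(read a)=35 at depth 0
Step 3: enter scope (depth=1)
Step 4: declare d=39 at depth 1
Step 5: declare c=(read d)=39 at depth 1
Step 6: declare b=(read c)=39 at depth 1
Visible at query point: a=35 b=39 c=39 d=39

Answer: a=35 b=39 c=39 d=39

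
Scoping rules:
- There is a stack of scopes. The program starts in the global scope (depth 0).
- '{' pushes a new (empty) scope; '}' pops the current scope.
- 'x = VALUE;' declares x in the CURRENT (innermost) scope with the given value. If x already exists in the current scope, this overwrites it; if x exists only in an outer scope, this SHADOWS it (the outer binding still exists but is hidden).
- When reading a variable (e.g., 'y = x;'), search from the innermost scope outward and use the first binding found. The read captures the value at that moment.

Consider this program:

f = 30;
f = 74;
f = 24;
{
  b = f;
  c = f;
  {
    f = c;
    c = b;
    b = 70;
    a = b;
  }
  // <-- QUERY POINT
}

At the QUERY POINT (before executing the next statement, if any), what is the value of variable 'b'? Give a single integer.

Step 1: declare f=30 at depth 0
Step 2: declare f=74 at depth 0
Step 3: declare f=24 at depth 0
Step 4: enter scope (depth=1)
Step 5: declare b=(read f)=24 at depth 1
Step 6: declare c=(read f)=24 at depth 1
Step 7: enter scope (depth=2)
Step 8: declare f=(read c)=24 at depth 2
Step 9: declare c=(read b)=24 at depth 2
Step 10: declare b=70 at depth 2
Step 11: declare a=(read b)=70 at depth 2
Step 12: exit scope (depth=1)
Visible at query point: b=24 c=24 f=24

Answer: 24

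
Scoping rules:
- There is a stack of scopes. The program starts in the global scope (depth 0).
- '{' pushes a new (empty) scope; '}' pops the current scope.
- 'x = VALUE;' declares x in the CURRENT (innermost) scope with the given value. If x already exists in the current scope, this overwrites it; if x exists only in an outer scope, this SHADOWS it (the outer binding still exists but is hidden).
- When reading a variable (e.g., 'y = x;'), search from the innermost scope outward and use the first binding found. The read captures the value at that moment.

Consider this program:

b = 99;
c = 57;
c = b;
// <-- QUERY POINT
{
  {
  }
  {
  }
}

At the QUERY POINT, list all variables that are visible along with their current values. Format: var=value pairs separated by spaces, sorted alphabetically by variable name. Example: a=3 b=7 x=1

Step 1: declare b=99 at depth 0
Step 2: declare c=57 at depth 0
Step 3: declare c=(read b)=99 at depth 0
Visible at query point: b=99 c=99

Answer: b=99 c=99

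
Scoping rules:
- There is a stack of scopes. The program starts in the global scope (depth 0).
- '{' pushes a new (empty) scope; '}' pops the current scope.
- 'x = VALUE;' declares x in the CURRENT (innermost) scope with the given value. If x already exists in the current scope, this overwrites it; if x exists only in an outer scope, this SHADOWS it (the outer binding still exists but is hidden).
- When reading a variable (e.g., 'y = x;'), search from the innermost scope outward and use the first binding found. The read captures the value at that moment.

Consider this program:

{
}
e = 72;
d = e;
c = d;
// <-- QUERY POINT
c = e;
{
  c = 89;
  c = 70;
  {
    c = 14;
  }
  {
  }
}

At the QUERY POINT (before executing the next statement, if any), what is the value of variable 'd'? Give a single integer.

Answer: 72

Derivation:
Step 1: enter scope (depth=1)
Step 2: exit scope (depth=0)
Step 3: declare e=72 at depth 0
Step 4: declare d=(read e)=72 at depth 0
Step 5: declare c=(read d)=72 at depth 0
Visible at query point: c=72 d=72 e=72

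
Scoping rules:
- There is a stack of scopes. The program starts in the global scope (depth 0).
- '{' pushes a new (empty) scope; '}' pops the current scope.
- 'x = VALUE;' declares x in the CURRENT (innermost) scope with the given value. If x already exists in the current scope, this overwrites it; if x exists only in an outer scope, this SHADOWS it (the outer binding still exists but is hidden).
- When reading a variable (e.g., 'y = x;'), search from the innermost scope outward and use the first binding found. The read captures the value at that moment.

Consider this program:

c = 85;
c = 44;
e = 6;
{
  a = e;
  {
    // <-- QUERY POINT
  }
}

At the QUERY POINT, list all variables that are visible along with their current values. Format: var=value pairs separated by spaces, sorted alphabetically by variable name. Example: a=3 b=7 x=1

Step 1: declare c=85 at depth 0
Step 2: declare c=44 at depth 0
Step 3: declare e=6 at depth 0
Step 4: enter scope (depth=1)
Step 5: declare a=(read e)=6 at depth 1
Step 6: enter scope (depth=2)
Visible at query point: a=6 c=44 e=6

Answer: a=6 c=44 e=6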